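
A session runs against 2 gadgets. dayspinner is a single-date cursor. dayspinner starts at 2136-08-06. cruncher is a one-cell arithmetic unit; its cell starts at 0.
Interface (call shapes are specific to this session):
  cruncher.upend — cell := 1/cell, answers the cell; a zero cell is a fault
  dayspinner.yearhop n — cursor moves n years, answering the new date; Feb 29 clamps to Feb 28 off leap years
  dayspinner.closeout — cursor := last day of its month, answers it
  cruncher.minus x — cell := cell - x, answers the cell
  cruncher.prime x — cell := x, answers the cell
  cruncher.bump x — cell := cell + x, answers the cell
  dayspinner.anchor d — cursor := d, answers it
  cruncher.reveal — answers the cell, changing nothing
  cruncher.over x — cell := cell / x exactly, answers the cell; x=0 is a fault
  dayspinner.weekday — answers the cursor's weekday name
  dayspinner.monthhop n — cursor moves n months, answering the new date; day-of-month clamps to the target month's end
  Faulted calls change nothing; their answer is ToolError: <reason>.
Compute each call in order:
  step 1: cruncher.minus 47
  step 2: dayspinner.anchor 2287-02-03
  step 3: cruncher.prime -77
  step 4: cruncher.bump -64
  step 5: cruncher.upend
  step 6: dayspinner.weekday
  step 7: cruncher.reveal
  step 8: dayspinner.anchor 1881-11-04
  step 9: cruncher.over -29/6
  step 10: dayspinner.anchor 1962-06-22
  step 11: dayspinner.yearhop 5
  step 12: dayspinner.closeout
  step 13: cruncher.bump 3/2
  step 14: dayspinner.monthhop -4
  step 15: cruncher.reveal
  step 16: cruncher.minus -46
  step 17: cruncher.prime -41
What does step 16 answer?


·→ cruncher.minus(x: 47)
·← -47
·→ dayspinner.anchor(d: 2287-02-03)
·← 2287-02-03
·→ cruncher.prime(x: -77)
·← -77
·→ cruncher.bump(x: -64)
·← -141
·→ cruncher.upend()
·← -1/141
·→ dayspinner.weekday()
·← Thursday
·→ cruncher.reveal()
·← -1/141
·→ dayspinner.anchor(d: 1881-11-04)
·← 1881-11-04
·→ cruncher.over(x: -29/6)
·← 2/1363
·→ dayspinner.anchor(d: 1962-06-22)
·← 1962-06-22
·→ dayspinner.yearhop(n: 5)
·← 1967-06-22
·→ dayspinner.closeout()
·← 1967-06-30
·→ cruncher.bump(x: 3/2)
·← 4093/2726
·→ dayspinner.monthhop(n: -4)
·← 1967-02-28
·→ cruncher.reveal()
·← 4093/2726
·→ cruncher.minus(x: -46)
·← 129489/2726
·→ cruncher.prime(x: -41)
·← -41

Answer: 129489/2726


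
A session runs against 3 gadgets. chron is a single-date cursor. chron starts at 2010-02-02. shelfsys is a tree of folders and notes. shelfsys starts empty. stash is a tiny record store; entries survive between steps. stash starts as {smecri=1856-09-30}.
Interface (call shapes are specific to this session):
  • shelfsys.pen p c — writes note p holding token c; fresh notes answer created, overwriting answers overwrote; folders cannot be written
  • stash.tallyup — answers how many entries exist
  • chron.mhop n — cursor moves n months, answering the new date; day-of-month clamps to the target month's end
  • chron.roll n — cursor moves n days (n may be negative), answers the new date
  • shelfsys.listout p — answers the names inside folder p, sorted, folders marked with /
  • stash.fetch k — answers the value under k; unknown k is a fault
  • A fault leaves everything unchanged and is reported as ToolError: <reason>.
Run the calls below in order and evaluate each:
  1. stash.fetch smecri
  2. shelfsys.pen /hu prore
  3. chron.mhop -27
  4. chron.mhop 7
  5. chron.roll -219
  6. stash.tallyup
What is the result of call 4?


~$ fetch smecri
[out] 1856-09-30
~$ pen /hu prore
[out] created
~$ mhop -27
[out] 2007-11-02
~$ mhop 7
[out] 2008-06-02
~$ roll -219
[out] 2007-10-27
~$ tallyup
[out] 1

Answer: 2008-06-02


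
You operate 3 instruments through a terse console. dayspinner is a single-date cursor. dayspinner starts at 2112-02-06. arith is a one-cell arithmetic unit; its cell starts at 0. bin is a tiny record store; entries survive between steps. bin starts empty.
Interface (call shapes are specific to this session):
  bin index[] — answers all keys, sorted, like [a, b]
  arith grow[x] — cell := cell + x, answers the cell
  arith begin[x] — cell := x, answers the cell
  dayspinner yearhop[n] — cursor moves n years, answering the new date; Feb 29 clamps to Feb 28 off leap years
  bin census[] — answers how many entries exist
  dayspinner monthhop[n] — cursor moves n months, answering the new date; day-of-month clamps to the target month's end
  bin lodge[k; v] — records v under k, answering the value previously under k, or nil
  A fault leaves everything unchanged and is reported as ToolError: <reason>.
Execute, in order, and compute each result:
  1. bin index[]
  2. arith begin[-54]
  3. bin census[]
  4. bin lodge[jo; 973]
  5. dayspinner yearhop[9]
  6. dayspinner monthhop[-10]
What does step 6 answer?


Answer: 2120-04-06

Derivation:
% bin index() -> []
% arith begin(x: -54) -> -54
% bin census() -> 0
% bin lodge(k: jo, v: 973) -> nil
% dayspinner yearhop(n: 9) -> 2121-02-06
% dayspinner monthhop(n: -10) -> 2120-04-06


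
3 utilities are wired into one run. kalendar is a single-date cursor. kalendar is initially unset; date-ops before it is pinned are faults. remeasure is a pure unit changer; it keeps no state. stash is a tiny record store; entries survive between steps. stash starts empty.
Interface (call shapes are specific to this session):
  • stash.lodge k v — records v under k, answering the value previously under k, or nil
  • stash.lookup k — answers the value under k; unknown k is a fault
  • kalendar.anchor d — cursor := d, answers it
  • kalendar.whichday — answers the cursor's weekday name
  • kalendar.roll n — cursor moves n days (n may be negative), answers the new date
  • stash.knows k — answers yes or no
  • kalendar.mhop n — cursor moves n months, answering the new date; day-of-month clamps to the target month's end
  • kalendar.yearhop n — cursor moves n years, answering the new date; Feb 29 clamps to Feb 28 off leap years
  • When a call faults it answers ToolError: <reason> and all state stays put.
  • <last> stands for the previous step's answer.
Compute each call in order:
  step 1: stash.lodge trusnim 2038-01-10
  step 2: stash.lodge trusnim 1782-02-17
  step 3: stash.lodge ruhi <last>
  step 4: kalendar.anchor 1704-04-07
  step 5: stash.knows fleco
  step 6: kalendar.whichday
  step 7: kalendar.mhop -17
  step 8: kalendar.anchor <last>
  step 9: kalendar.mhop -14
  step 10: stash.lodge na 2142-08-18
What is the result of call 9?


·→ stash.lodge(trusnim, 2038-01-10)
·← nil
·→ stash.lodge(trusnim, 1782-02-17)
·← 2038-01-10
·→ stash.lodge(ruhi, <last>)
·← nil
·→ kalendar.anchor(1704-04-07)
·← 1704-04-07
·→ stash.knows(fleco)
·← no
·→ kalendar.whichday()
·← Monday
·→ kalendar.mhop(-17)
·← 1702-11-07
·→ kalendar.anchor(<last>)
·← 1702-11-07
·→ kalendar.mhop(-14)
·← 1701-09-07
·→ stash.lodge(na, 2142-08-18)
·← nil

Answer: 1701-09-07


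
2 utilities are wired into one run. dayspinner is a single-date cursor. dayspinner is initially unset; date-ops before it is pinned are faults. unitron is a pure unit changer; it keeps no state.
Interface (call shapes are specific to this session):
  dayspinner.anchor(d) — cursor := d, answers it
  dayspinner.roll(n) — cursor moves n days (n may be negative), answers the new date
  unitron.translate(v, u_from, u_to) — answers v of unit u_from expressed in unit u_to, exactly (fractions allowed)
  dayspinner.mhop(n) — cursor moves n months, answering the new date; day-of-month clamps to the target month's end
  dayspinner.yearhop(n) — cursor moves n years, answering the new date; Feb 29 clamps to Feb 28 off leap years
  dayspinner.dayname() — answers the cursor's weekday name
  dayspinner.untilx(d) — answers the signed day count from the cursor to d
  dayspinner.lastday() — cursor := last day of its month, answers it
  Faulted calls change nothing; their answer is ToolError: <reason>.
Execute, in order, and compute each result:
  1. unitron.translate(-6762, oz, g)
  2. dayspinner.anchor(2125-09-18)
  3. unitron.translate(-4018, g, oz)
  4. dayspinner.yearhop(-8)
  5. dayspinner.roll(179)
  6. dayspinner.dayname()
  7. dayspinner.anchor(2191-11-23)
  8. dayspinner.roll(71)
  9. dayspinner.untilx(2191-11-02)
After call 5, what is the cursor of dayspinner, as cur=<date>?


-- 1. unitron.translate(v→-6762, u_from→oz, u_to→g) -> -153359580297/800000
-- 2. dayspinner.anchor(d→2125-09-18) -> 2125-09-18
-- 3. unitron.translate(v→-4018, u_from→g, u_to→oz) -> -918400000/6479891
-- 4. dayspinner.yearhop(n→-8) -> 2117-09-18
-- 5. dayspinner.roll(n→179) -> 2118-03-16
-- 6. dayspinner.dayname() -> Wednesday
-- 7. dayspinner.anchor(d→2191-11-23) -> 2191-11-23
-- 8. dayspinner.roll(n→71) -> 2192-02-02
-- 9. dayspinner.untilx(d→2191-11-02) -> -92

Answer: cur=2118-03-16


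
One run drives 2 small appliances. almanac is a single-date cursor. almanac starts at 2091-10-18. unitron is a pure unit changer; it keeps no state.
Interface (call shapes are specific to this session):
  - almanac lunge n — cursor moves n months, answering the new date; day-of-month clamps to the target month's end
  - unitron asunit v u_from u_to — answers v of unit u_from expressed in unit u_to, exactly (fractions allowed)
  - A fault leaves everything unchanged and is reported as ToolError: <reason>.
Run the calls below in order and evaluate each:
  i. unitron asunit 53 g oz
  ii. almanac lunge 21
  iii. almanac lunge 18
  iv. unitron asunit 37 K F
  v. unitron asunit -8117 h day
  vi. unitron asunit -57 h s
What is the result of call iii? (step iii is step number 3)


Act: unitron asunit[v=53; u_from=g; u_to=oz]
Obs: 84800000/45359237
Act: almanac lunge[n=21]
Obs: 2093-07-18
Act: almanac lunge[n=18]
Obs: 2095-01-18
Act: unitron asunit[v=37; u_from=K; u_to=F]
Obs: -39307/100
Act: unitron asunit[v=-8117; u_from=h; u_to=day]
Obs: -8117/24
Act: unitron asunit[v=-57; u_from=h; u_to=s]
Obs: -205200

Answer: 2095-01-18


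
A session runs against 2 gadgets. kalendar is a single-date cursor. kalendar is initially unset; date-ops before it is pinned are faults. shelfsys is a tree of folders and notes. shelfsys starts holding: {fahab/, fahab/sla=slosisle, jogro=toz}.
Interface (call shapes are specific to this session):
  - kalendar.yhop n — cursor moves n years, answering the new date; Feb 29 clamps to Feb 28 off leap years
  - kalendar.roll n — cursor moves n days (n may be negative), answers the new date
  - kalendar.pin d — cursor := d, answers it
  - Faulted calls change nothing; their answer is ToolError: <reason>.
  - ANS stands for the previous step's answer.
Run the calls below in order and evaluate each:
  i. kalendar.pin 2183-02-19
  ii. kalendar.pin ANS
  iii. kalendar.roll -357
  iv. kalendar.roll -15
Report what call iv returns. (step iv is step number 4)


>>> kalendar.pin 2183-02-19
:: 2183-02-19
>>> kalendar.pin ANS
:: 2183-02-19
>>> kalendar.roll -357
:: 2182-02-27
>>> kalendar.roll -15
:: 2182-02-12

Answer: 2182-02-12


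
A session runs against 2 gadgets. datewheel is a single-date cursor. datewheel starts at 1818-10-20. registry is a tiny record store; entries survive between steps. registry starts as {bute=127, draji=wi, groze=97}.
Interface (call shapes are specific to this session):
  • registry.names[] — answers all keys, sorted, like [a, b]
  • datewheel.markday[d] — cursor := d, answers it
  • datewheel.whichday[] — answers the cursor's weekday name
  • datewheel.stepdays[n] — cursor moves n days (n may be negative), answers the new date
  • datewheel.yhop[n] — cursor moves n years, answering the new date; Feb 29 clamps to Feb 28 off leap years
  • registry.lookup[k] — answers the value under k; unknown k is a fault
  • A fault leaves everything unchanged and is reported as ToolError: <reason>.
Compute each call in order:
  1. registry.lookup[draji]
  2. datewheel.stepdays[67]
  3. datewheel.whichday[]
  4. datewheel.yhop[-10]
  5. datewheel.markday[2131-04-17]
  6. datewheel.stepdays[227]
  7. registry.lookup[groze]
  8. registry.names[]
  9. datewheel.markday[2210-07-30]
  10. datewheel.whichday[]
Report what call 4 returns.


Answer: 1808-12-26

Derivation:
Now I run registry.lookup(k→draji), — result: wi.
Now I run datewheel.stepdays(n→67), — result: 1818-12-26.
I use datewheel.whichday(), and see Saturday.
Then datewheel.yhop(n→-10), giving 1808-12-26.
Then datewheel.markday(d→2131-04-17), giving 2131-04-17.
I try datewheel.stepdays(n→227), which returns 2131-11-30.
I call registry.lookup(k→groze), and get 97.
I call registry.names, and get [bute, draji, groze].
Now I run datewheel.markday(d→2210-07-30): 2210-07-30.
I call datewheel.whichday, and see Monday.


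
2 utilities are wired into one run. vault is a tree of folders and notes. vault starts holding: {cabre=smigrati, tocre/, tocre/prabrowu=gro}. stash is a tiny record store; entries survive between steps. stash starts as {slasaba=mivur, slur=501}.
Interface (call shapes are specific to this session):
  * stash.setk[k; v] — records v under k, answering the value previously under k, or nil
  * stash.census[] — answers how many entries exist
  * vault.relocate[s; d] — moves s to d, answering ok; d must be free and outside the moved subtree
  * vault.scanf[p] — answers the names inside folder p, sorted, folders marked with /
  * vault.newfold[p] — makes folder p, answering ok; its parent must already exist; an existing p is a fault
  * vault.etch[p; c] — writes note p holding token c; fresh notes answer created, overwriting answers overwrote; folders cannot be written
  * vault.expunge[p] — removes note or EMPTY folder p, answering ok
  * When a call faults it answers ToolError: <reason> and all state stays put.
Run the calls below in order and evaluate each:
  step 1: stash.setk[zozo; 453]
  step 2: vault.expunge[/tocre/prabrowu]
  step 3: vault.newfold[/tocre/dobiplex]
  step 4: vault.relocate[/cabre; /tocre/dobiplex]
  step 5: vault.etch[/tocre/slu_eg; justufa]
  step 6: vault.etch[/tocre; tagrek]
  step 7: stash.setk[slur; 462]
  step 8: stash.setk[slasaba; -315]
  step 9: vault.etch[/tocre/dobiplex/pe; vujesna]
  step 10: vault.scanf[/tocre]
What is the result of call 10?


# 1. setk(k→zozo, v→453) => nil
# 2. expunge(p→/tocre/prabrowu) => ok
# 3. newfold(p→/tocre/dobiplex) => ok
# 4. relocate(s→/cabre, d→/tocre/dobiplex) => ToolError: exists
# 5. etch(p→/tocre/slu_eg, c→justufa) => created
# 6. etch(p→/tocre, c→tagrek) => ToolError: is a directory
# 7. setk(k→slur, v→462) => 501
# 8. setk(k→slasaba, v→-315) => mivur
# 9. etch(p→/tocre/dobiplex/pe, c→vujesna) => created
# 10. scanf(p→/tocre) => [dobiplex/, slu_eg]

Answer: [dobiplex/, slu_eg]


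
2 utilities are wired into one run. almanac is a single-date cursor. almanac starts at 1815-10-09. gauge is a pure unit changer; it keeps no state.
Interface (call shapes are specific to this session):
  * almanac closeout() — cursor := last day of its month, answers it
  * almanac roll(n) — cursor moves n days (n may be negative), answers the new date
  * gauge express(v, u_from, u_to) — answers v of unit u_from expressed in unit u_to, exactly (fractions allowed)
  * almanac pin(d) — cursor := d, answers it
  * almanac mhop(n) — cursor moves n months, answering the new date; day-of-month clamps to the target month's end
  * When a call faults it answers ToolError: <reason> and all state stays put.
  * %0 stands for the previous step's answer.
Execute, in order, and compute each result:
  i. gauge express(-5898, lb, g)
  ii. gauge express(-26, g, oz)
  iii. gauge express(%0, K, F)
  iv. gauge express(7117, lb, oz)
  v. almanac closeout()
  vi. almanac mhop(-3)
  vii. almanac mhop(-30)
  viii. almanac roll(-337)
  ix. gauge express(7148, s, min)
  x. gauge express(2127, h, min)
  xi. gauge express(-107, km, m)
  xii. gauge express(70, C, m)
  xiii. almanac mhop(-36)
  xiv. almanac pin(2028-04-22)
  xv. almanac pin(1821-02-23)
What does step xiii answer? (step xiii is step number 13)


Using gauge express(v: -5898, u_from: lb, u_to: g), which returns -133764389913/50000.
I use gauge express(v: -26, u_from: g, u_to: oz), giving -41600000/45359237.
Now I run gauge express(v: %0, u_from: K, u_to: F), yielding -2092516047179/4535923700.
Now I run gauge express(v: 7117, u_from: lb, u_to: oz), — result: 113872.
I try almanac closeout(), and observe 1815-10-31.
Invoking almanac mhop(n: -3), and get 1815-07-31.
I call almanac mhop(n: -30), yielding 1813-01-31.
I run almanac roll(n: -337), giving 1812-02-29.
Then gauge express(v: 7148, u_from: s, u_to: min), and see 1787/15.
Then gauge express(v: 2127, u_from: h, u_to: min): 127620.
Then gauge express(v: -107, u_from: km, u_to: m), and see -107000.
I invoke gauge express(v: 70, u_from: C, u_to: m), and get ToolError: incompatible units.
Now I run almanac mhop(n: -36), yielding 1809-02-28.
Invoking almanac pin(d: 2028-04-22): 2028-04-22.
Next I call almanac pin(d: 1821-02-23), → 1821-02-23.

Answer: 1809-02-28


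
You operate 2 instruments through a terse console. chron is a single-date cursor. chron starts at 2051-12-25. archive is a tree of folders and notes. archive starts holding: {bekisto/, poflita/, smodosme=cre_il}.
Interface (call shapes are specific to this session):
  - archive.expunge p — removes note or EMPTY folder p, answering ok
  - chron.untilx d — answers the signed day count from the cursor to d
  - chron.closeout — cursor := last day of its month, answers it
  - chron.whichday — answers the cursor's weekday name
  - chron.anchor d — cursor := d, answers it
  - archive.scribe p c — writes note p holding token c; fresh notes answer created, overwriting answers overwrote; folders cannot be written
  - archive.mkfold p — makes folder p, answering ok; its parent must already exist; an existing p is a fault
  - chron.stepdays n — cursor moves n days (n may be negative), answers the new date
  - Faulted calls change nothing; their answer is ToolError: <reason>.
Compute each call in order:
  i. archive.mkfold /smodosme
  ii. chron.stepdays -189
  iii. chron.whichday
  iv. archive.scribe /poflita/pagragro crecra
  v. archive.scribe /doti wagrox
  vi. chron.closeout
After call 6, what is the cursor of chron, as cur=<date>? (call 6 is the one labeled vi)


Answer: cur=2051-06-30

Derivation:
Do: archive.mkfold[p: /smodosme]
See: ToolError: exists
Do: chron.stepdays[n: -189]
See: 2051-06-19
Do: chron.whichday[]
See: Monday
Do: archive.scribe[p: /poflita/pagragro; c: crecra]
See: created
Do: archive.scribe[p: /doti; c: wagrox]
See: created
Do: chron.closeout[]
See: 2051-06-30


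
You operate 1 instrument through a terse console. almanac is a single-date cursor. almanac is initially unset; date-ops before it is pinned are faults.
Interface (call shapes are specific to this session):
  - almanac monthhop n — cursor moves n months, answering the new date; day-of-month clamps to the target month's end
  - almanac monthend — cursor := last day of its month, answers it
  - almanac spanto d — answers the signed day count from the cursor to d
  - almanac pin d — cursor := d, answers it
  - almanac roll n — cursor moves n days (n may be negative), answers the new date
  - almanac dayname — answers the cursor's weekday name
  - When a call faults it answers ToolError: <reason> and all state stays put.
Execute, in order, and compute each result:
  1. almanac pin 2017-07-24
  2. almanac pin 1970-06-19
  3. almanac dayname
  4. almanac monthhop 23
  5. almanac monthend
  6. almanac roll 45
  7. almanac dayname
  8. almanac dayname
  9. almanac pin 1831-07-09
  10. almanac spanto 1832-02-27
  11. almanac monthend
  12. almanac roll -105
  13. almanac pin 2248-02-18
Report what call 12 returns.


% 1. almanac pin(d: 2017-07-24) => 2017-07-24
% 2. almanac pin(d: 1970-06-19) => 1970-06-19
% 3. almanac dayname() => Friday
% 4. almanac monthhop(n: 23) => 1972-05-19
% 5. almanac monthend() => 1972-05-31
% 6. almanac roll(n: 45) => 1972-07-15
% 7. almanac dayname() => Saturday
% 8. almanac dayname() => Saturday
% 9. almanac pin(d: 1831-07-09) => 1831-07-09
% 10. almanac spanto(d: 1832-02-27) => 233
% 11. almanac monthend() => 1831-07-31
% 12. almanac roll(n: -105) => 1831-04-17
% 13. almanac pin(d: 2248-02-18) => 2248-02-18

Answer: 1831-04-17


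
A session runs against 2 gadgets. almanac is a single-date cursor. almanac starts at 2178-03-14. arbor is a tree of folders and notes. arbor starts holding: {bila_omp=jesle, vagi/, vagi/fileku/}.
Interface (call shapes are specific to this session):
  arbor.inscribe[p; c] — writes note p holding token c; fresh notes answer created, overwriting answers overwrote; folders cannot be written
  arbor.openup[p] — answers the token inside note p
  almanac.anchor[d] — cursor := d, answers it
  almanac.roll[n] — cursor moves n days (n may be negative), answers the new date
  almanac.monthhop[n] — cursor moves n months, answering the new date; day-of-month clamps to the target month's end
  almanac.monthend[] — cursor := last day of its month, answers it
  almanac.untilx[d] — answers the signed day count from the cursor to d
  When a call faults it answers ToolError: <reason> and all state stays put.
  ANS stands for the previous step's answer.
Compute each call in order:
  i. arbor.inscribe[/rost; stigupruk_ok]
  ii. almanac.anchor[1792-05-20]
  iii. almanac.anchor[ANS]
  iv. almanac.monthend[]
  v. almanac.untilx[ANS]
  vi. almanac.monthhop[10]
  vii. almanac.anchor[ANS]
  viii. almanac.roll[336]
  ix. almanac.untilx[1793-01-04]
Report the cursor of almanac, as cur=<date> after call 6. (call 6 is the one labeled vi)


Act: arbor.inscribe[p: /rost; c: stigupruk_ok]
Obs: created
Act: almanac.anchor[d: 1792-05-20]
Obs: 1792-05-20
Act: almanac.anchor[d: ANS]
Obs: 1792-05-20
Act: almanac.monthend[]
Obs: 1792-05-31
Act: almanac.untilx[d: ANS]
Obs: 0
Act: almanac.monthhop[n: 10]
Obs: 1793-03-31
Act: almanac.anchor[d: ANS]
Obs: 1793-03-31
Act: almanac.roll[n: 336]
Obs: 1794-03-02
Act: almanac.untilx[d: 1793-01-04]
Obs: -422

Answer: cur=1793-03-31


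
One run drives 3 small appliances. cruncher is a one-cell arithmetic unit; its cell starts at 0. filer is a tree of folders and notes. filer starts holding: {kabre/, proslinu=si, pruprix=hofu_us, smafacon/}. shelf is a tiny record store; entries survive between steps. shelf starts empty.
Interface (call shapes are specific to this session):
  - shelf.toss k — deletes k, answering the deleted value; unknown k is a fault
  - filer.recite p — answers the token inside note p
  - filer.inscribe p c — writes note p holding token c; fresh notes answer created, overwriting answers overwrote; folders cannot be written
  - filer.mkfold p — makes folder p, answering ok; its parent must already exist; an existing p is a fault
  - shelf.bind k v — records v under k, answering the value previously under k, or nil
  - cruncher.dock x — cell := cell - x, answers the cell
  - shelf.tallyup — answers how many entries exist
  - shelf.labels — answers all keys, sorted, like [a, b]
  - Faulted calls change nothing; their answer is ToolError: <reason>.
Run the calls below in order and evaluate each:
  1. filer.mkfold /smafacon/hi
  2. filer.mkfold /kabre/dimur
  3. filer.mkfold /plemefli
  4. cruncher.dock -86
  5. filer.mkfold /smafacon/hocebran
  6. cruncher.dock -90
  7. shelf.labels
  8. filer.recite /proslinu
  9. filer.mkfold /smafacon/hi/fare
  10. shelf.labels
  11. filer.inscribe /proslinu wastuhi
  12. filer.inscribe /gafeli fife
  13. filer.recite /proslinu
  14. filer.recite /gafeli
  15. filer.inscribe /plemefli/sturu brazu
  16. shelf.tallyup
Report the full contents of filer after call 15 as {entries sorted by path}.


>> filer.mkfold(p=/smafacon/hi)
<< ok
>> filer.mkfold(p=/kabre/dimur)
<< ok
>> filer.mkfold(p=/plemefli)
<< ok
>> cruncher.dock(x=-86)
<< 86
>> filer.mkfold(p=/smafacon/hocebran)
<< ok
>> cruncher.dock(x=-90)
<< 176
>> shelf.labels()
<< []
>> filer.recite(p=/proslinu)
<< si
>> filer.mkfold(p=/smafacon/hi/fare)
<< ok
>> shelf.labels()
<< []
>> filer.inscribe(p=/proslinu, c=wastuhi)
<< overwrote
>> filer.inscribe(p=/gafeli, c=fife)
<< created
>> filer.recite(p=/proslinu)
<< wastuhi
>> filer.recite(p=/gafeli)
<< fife
>> filer.inscribe(p=/plemefli/sturu, c=brazu)
<< created
>> shelf.tallyup()
<< 0

Answer: {gafeli=fife, kabre/, kabre/dimur/, plemefli/, plemefli/sturu=brazu, proslinu=wastuhi, pruprix=hofu_us, smafacon/, smafacon/hi/, smafacon/hi/fare/, smafacon/hocebran/}


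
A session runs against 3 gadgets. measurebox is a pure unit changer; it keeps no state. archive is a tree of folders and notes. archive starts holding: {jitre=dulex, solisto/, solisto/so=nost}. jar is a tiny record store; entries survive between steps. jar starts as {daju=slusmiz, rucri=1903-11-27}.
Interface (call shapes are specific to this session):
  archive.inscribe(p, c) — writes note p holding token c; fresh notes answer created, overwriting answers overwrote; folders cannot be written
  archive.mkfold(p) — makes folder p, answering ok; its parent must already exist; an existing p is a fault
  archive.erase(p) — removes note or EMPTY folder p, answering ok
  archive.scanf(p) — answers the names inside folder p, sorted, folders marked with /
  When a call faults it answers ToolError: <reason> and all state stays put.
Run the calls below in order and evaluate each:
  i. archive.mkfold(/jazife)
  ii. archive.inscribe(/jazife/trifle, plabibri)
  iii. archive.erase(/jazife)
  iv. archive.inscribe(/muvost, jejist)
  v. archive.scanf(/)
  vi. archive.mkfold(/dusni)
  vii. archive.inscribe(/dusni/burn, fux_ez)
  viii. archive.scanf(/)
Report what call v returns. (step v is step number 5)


Answer: [jazife/, jitre, muvost, solisto/]

Derivation:
==> mkfold(p=/jazife)
<== ok
==> inscribe(p=/jazife/trifle, c=plabibri)
<== created
==> erase(p=/jazife)
<== ToolError: not empty
==> inscribe(p=/muvost, c=jejist)
<== created
==> scanf(p=/)
<== [jazife/, jitre, muvost, solisto/]
==> mkfold(p=/dusni)
<== ok
==> inscribe(p=/dusni/burn, c=fux_ez)
<== created
==> scanf(p=/)
<== [dusni/, jazife/, jitre, muvost, solisto/]


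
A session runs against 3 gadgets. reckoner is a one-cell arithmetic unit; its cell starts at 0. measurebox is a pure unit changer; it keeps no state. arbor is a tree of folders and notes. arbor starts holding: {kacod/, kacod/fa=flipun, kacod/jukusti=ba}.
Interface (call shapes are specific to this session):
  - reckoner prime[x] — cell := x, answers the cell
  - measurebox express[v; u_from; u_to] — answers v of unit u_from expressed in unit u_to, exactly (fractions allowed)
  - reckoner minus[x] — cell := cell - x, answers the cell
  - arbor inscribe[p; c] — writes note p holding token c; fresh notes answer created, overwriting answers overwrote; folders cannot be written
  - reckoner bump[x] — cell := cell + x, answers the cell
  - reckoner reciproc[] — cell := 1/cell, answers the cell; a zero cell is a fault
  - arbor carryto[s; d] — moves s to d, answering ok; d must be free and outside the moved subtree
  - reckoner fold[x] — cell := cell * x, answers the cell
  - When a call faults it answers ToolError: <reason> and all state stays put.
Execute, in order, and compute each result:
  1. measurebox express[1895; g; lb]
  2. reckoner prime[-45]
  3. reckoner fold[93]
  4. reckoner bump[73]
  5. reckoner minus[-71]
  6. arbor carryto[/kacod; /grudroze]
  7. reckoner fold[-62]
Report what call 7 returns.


Answer: 250542

Derivation:
·→ measurebox express(v→1895, u_from→g, u_to→lb)
·← 189500000/45359237
·→ reckoner prime(x→-45)
·← -45
·→ reckoner fold(x→93)
·← -4185
·→ reckoner bump(x→73)
·← -4112
·→ reckoner minus(x→-71)
·← -4041
·→ arbor carryto(s→/kacod, d→/grudroze)
·← ok
·→ reckoner fold(x→-62)
·← 250542


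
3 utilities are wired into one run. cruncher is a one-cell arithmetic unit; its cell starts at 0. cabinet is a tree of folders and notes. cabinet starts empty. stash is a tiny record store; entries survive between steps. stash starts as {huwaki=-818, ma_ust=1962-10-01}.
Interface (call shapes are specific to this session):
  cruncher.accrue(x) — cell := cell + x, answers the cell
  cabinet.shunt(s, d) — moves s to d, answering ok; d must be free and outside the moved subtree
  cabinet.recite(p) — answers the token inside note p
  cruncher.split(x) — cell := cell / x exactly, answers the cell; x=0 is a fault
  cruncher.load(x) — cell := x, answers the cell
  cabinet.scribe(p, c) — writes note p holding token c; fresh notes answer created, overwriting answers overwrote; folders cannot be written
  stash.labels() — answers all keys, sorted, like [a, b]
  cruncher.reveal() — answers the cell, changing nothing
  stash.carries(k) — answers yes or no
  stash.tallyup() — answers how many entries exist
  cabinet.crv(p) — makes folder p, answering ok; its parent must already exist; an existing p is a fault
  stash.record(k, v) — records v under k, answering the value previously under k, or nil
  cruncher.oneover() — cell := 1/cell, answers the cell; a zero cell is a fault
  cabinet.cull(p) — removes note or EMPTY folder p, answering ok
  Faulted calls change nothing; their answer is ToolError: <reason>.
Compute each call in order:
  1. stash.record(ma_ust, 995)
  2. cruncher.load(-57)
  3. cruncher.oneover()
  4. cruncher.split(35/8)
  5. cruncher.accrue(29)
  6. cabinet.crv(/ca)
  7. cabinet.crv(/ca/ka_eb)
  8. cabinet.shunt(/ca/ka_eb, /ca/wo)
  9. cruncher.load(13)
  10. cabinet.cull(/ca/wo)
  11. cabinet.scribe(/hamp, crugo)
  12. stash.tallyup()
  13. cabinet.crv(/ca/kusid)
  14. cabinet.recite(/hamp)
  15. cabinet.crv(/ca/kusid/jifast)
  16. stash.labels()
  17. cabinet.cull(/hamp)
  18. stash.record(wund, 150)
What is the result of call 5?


Using stash.record(k=ma_ust, v=995): 1962-10-01.
I try cruncher.load(x=-57), yielding -57.
Now I run cruncher.oneover(), and get -1/57.
Invoking cruncher.split(x=35/8), which returns -8/1995.
I try cruncher.accrue(x=29), → 57847/1995.
Then cabinet.crv(p=/ca), which returns ok.
Invoking cabinet.crv(p=/ca/ka_eb), which returns ok.
I use cabinet.shunt(s=/ca/ka_eb, d=/ca/wo), → ok.
Calling cruncher.load(x=13), → 13.
Then cabinet.cull(p=/ca/wo), → ok.
Invoking cabinet.scribe(p=/hamp, c=crugo), and see created.
I run stash.tallyup(), yielding 2.
I call cabinet.crv(p=/ca/kusid), → ok.
Then cabinet.recite(p=/hamp), — result: crugo.
I try cabinet.crv(p=/ca/kusid/jifast), yielding ok.
Next I call stash.labels, → [huwaki, ma_ust].
I run cabinet.cull(p=/hamp), which returns ok.
Using stash.record(k=wund, v=150), yielding nil.

Answer: 57847/1995


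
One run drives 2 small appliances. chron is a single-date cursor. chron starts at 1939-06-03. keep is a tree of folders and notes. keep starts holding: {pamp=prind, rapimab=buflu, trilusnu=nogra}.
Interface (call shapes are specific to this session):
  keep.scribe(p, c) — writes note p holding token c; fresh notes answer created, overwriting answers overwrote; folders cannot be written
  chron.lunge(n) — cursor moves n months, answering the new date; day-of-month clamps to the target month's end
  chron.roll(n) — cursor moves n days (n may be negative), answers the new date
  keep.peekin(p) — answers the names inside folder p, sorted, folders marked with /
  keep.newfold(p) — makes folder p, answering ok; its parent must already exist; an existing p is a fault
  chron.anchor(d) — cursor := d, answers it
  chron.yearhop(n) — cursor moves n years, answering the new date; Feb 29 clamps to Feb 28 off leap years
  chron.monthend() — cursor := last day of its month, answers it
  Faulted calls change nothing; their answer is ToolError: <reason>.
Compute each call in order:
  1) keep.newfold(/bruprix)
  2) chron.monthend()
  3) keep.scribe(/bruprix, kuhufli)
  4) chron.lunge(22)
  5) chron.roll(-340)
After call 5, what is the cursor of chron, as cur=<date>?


Answer: cur=1940-05-25

Derivation:
-- 1. keep.newfold(p→/bruprix) -> ok
-- 2. chron.monthend() -> 1939-06-30
-- 3. keep.scribe(p→/bruprix, c→kuhufli) -> ToolError: is a directory
-- 4. chron.lunge(n→22) -> 1941-04-30
-- 5. chron.roll(n→-340) -> 1940-05-25


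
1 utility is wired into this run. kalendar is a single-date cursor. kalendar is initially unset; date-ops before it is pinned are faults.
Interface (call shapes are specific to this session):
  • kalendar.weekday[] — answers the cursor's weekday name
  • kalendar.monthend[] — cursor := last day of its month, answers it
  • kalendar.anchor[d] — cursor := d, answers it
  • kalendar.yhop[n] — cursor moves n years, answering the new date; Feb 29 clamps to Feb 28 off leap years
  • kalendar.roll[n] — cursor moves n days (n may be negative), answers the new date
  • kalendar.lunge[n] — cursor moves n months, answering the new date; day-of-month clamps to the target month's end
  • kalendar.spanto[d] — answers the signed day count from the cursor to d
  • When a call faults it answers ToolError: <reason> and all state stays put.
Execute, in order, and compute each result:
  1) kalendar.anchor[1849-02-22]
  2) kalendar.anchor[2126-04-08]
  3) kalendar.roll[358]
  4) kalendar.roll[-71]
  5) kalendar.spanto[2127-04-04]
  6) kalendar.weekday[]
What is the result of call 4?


==> kalendar.anchor(d=1849-02-22)
<== 1849-02-22
==> kalendar.anchor(d=2126-04-08)
<== 2126-04-08
==> kalendar.roll(n=358)
<== 2127-04-01
==> kalendar.roll(n=-71)
<== 2127-01-20
==> kalendar.spanto(d=2127-04-04)
<== 74
==> kalendar.weekday()
<== Monday

Answer: 2127-01-20


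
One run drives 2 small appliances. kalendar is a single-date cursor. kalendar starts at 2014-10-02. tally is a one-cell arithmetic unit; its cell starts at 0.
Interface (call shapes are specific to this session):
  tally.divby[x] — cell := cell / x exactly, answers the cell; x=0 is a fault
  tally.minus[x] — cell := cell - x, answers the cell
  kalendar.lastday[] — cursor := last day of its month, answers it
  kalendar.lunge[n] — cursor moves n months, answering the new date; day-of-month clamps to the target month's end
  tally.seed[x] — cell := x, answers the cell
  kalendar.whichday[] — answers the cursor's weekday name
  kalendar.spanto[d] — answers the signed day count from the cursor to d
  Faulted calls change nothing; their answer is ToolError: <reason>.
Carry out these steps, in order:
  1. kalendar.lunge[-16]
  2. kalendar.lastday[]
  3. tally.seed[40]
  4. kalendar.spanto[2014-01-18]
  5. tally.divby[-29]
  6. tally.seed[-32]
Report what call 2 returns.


Answer: 2013-06-30

Derivation:
Do: kalendar.lunge[n='-16']
See: 2013-06-02
Do: kalendar.lastday[]
See: 2013-06-30
Do: tally.seed[x='40']
See: 40
Do: kalendar.spanto[d='2014-01-18']
See: 202
Do: tally.divby[x='-29']
See: -40/29
Do: tally.seed[x='-32']
See: -32


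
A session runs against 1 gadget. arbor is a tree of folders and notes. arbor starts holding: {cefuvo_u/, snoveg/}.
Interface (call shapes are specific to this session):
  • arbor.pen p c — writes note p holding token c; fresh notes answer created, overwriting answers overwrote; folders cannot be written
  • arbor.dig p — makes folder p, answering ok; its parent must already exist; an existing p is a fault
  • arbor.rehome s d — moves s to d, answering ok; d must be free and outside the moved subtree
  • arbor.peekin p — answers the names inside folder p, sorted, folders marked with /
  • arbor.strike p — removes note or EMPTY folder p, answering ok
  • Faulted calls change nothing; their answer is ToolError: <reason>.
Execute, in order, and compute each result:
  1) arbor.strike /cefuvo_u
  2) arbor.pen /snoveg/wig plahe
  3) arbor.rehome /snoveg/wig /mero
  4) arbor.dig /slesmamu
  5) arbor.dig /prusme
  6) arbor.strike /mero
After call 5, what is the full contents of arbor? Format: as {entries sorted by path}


Answer: {mero=plahe, prusme/, slesmamu/, snoveg/}

Derivation:
Now I run strike with p='/cefuvo_u', → ok.
Invoking pen with p='/snoveg/wig', c='plahe', and get created.
I use rehome with s='/snoveg/wig', d='/mero', — result: ok.
Then dig with p='/slesmamu', — result: ok.
Now I run dig with p='/prusme', which returns ok.
I try strike with p='/mero', and observe ok.


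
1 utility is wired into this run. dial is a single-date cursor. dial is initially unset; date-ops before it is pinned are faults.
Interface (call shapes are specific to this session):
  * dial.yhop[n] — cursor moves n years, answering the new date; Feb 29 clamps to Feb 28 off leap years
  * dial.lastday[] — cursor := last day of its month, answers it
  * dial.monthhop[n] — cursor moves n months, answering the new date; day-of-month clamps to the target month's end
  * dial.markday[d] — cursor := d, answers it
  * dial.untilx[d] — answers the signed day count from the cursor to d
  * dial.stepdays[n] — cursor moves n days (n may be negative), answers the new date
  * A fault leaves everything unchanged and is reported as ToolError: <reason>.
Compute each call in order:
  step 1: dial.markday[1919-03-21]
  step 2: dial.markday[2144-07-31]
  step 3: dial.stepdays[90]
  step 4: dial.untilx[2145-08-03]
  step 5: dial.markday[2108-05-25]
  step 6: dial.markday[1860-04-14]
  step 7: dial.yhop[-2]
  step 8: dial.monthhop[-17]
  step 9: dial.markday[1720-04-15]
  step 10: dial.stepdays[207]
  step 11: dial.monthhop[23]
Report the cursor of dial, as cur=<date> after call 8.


[in] dial.markday 1919-03-21
:: 1919-03-21
[in] dial.markday 2144-07-31
:: 2144-07-31
[in] dial.stepdays 90
:: 2144-10-29
[in] dial.untilx 2145-08-03
:: 278
[in] dial.markday 2108-05-25
:: 2108-05-25
[in] dial.markday 1860-04-14
:: 1860-04-14
[in] dial.yhop -2
:: 1858-04-14
[in] dial.monthhop -17
:: 1856-11-14
[in] dial.markday 1720-04-15
:: 1720-04-15
[in] dial.stepdays 207
:: 1720-11-08
[in] dial.monthhop 23
:: 1722-10-08

Answer: cur=1856-11-14


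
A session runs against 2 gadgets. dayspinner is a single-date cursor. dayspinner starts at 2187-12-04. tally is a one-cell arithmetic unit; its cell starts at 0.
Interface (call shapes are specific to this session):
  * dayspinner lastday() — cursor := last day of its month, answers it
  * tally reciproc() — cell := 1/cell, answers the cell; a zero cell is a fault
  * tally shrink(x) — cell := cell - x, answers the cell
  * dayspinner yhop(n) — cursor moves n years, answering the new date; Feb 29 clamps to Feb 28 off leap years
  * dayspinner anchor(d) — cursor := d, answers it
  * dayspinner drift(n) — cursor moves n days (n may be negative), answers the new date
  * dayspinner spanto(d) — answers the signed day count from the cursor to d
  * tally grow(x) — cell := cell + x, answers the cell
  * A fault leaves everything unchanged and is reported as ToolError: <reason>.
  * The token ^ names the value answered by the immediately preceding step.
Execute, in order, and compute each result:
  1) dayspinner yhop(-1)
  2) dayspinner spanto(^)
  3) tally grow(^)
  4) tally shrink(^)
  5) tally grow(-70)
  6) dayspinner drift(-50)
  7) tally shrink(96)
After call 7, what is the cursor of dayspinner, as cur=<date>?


Answer: cur=2186-10-15

Derivation:
~$ dayspinner yhop n: -1
= 2186-12-04
~$ dayspinner spanto d: ^
= 0
~$ tally grow x: ^
= 0
~$ tally shrink x: ^
= 0
~$ tally grow x: -70
= -70
~$ dayspinner drift n: -50
= 2186-10-15
~$ tally shrink x: 96
= -166


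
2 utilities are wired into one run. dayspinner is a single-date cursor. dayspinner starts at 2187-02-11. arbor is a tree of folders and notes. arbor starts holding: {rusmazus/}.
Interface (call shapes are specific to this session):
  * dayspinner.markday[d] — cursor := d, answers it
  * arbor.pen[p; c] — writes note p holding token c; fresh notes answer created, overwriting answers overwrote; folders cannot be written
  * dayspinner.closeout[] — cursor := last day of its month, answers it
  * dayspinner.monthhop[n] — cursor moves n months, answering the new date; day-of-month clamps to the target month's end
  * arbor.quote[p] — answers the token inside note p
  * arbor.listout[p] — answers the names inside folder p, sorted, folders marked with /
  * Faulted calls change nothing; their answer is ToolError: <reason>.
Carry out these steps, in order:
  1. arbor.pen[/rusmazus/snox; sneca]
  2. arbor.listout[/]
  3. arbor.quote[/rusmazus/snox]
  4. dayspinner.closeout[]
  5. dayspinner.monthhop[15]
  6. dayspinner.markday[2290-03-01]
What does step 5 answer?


-> arbor.pen(p='/rusmazus/snox', c='sneca')
<- created
-> arbor.listout(p='/')
<- [rusmazus/]
-> arbor.quote(p='/rusmazus/snox')
<- sneca
-> dayspinner.closeout()
<- 2187-02-28
-> dayspinner.monthhop(n='15')
<- 2188-05-28
-> dayspinner.markday(d='2290-03-01')
<- 2290-03-01

Answer: 2188-05-28
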